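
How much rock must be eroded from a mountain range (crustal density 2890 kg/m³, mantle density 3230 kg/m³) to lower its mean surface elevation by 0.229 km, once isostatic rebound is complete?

Net drop Δ = e − u = e − e ρ_c/ρ_m = e (ρ_m − ρ_c)/ρ_m.
e = Δ ρ_m/(ρ_m − ρ_c) = 0.229 km × 3230/340 = 2.18 km.

2.18 km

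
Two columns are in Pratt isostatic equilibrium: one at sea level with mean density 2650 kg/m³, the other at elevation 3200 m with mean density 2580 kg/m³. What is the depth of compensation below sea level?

118000 m

ρ_ref D = ρ (D + h) → D (ρ_ref − ρ) = ρ h.
D = ρ h/(ρ_ref − ρ) = 2580 × 3200 m/(2650 − 2580) = 118000 m.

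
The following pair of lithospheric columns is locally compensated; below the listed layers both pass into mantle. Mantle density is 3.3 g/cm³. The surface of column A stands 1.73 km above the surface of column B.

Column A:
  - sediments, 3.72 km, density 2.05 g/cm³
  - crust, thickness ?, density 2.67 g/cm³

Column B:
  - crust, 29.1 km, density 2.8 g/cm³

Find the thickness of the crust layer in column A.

Take the compensation level at the base of the deeper column (depth z_c below the surface of column A) and equate Σ ρ_i t_i down to z_c; mantle fills any gap and the z_c terms cancel.
Column A: 3.72×2.05 + x×2.67 + (z_c − 3.72 − x)×3.3
Column B: 1.73×0 + 29.1×2.8 + (z_c − 1.73 − 29.1)×3.3
The z_c×3.3 term appears on both sides and cancels. Collect the known terms of each column as K = Σ(ρt)_known − 3.3 × (depth of known layers): K_A = 7.626 − 3.3×3.72 = −4.65; K_B = 81.48 − 3.3×(1.73 + 29.1) = −20.259.
Balance: K_A − x×(3.3 − 2.67) = K_B, so x = (K_A − K_B)/(3.3 − 2.67) = 15.609/0.63 = 24.8 km.

24.8 km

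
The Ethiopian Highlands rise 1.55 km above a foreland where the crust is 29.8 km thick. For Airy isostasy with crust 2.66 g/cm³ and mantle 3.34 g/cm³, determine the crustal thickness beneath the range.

Root depth r = h ρ_c / (ρ_m − ρ_c) = 1.55 km × 2.66 / 0.68 = 6.063 km.
Total thickness = T + h + r = 29.8 km + 1.55 km + 6.063 km = 37.4 km.

37.4 km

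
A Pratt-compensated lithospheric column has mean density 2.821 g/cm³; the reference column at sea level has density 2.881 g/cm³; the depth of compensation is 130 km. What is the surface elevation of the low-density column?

2.76 km

ρ_ref D = ρ (D + h) → h = D (ρ_ref − ρ)/ρ.
h = 130 km × (2.881 − 2.821)/2.821 = 2.76 km.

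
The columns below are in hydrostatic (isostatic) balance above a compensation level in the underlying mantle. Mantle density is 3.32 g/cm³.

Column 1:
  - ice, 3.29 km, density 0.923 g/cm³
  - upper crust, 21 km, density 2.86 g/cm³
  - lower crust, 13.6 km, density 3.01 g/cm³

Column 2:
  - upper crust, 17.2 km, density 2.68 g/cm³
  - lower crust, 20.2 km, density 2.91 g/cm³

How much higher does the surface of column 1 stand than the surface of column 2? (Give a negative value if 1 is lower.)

For any compensation level in the mantle, the mantle terms cancel and isostasy reduces to e = (Σt_1 − Σt_2) − (Σ(ρt)_1 − Σ(ρt)_2) / ρ_m.
Σt_1 = 37.89 km; Σt_2 = 37.4 km; Σ(ρt)_1 = 104.03267; Σ(ρt)_2 = 104.878 (in km·g/cm³).
e = (37.89 − 37.4) − (104.03267 − 104.878) / 3.32 = 0.745 km.

0.745 km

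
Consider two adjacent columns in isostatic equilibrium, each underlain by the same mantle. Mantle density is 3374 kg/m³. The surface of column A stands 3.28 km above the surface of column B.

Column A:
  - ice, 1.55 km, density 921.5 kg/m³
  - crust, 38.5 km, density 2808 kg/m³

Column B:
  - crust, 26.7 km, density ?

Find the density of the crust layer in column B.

2830 kg/m³

Take the compensation level at the base of the deeper column (depth z_c below the surface of column A) and equate Σ ρ_i t_i down to z_c; mantle fills any gap and the z_c terms cancel.
Column A: 1.55×921.5 + 38.5×2808 + (z_c − 40.05)×3374
Column B: 3.28×0 + 26.7×ρ + (z_c − 3.28 − 26.7)×3374
The z_c×3374 term appears on both sides and cancels. Collect the known terms of each column as K = Σ(ρt)_known − 3374 × (depth of known layers): K_A = 109536.325 − 3374×40.05 = −25592.375; K_B = 0 − 3374×(3.28 + 26.7) = −101152.52.
Balance: K_A = K_B + 26.7×ρ, so ρ = (K_A − K_B)/26.7 = 75560.1/26.7 = 2830 kg/m³.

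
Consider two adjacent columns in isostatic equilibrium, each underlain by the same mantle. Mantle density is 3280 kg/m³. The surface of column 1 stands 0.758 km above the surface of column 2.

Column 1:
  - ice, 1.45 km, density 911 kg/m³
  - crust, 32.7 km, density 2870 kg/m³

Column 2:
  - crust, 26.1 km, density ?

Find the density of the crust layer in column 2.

Take the compensation level at the base of the deeper column (depth z_c below the surface of column 1) and equate Σ ρ_i t_i down to z_c; mantle fills any gap and the z_c terms cancel.
Column 1: 1.45×911 + 32.7×2870 + (z_c − 34.15)×3280
Column 2: 0.758×0 + 26.1×ρ + (z_c − 0.758 − 26.1)×3280
The z_c×3280 term appears on both sides and cancels. Collect the known terms of each column as K = Σ(ρt)_known − 3280 × (depth of known layers): K_1 = 95169.95 − 3280×34.15 = −16842.05; K_2 = 0 − 3280×(0.758 + 26.1) = −88094.24.
Balance: K_1 = K_2 + 26.1×ρ, so ρ = (K_1 − K_2)/26.1 = 71252.2/26.1 = 2730 kg/m³.

2730 kg/m³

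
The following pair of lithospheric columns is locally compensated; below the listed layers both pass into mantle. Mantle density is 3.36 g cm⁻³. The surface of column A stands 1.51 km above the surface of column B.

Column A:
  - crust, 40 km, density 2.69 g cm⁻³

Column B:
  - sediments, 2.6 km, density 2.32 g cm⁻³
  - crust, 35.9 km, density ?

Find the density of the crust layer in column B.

2.83 g cm⁻³

Take the compensation level at the base of the deeper column (depth z_c below the surface of column A) and equate Σ ρ_i t_i down to z_c; mantle fills any gap and the z_c terms cancel.
Column A: 40×2.69 + (z_c − 40)×3.36
Column B: 1.51×0 + 2.6×2.32 + 35.9×ρ + (z_c − 1.51 − 38.5)×3.36
The z_c×3.36 term appears on both sides and cancels. Collect the known terms of each column as K = Σ(ρt)_known − 3.36 × (depth of known layers): K_A = 107.6 − 3.36×40 = −26.8; K_B = 6.032 − 3.36×(1.51 + 38.5) = −128.4016.
Balance: K_A = K_B + 35.9×ρ, so ρ = (K_A − K_B)/35.9 = 101.602/35.9 = 2.83 g cm⁻³.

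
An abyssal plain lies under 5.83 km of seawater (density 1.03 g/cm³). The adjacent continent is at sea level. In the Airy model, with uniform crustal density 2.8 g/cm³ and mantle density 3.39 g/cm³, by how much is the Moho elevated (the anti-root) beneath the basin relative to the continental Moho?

17.5 km

Equating mass per unit area of the two columns: replacing crust with seawater at the top is compensated by replacing crust with mantle at the base: d (ρ_c − ρ_w) = a (ρ_m − ρ_c).
a = d (ρ_c − ρ_w)/(ρ_m − ρ_c) = 5.83 km × 1.77/0.59 = 17.5 km.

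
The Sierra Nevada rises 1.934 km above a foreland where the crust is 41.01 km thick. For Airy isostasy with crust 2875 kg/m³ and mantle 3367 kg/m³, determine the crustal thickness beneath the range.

Root depth r = h ρ_c / (ρ_m − ρ_c) = 1.934 km × 2875 / 492 = 11.3 km.
Total thickness = T + h + r = 41.01 km + 1.934 km + 11.3 km = 54.2 km.

54.2 km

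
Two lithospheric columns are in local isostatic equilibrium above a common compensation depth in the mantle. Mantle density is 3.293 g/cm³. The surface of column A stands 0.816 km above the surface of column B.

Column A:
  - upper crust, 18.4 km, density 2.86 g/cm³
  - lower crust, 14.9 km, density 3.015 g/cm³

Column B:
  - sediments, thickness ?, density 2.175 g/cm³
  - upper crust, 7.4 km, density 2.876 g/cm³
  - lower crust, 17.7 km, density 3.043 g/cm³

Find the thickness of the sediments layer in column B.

Take the compensation level at the base of the deeper column (depth z_c below the surface of column A) and equate Σ ρ_i t_i down to z_c; mantle fills any gap and the z_c terms cancel.
Column A: 18.4×2.86 + 14.9×3.015 + (z_c − 33.3)×3.293
Column B: 0.816×0 + x×2.175 + 7.4×2.876 + 17.7×3.043 + (z_c − 0.816 − 25.1 − x)×3.293
The z_c×3.293 term appears on both sides and cancels. Collect the known terms of each column as K = Σ(ρt)_known − 3.293 × (depth of known layers): K_A = 97.5475 − 3.293×33.3 = −12.1094; K_B = 75.1435 − 3.293×(0.816 + 25.1) = −10.197888.
Balance: K_A = K_B − x×(3.293 − 2.175), so x = (K_B − K_A)/(3.293 − 2.175) = 1.91151/1.118 = 1.71 km.

1.71 km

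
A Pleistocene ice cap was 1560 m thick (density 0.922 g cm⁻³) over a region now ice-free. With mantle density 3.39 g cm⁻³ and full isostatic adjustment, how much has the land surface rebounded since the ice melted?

Removing the load lets mantle flow back in; uplift u satisfies ρ_ice t = ρ_m u.
u = t ρ_ice/ρ_m = 1560 m × 0.922/3.39 = 424 m.

424 m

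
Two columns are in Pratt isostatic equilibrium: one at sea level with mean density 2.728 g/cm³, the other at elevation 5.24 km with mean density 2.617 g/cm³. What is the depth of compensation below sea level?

124 km

ρ_ref D = ρ (D + h) → D (ρ_ref − ρ) = ρ h.
D = ρ h/(ρ_ref − ρ) = 2.617 × 5.24 km/(2.728 − 2.617) = 124 km.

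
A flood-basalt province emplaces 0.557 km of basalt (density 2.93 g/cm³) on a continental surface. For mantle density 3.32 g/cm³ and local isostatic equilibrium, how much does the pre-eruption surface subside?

0.492 km

Subaerial loading: s = t ρ_load / ρ_m.
s = 0.557 km × 2.93/3.32 = 0.492 km.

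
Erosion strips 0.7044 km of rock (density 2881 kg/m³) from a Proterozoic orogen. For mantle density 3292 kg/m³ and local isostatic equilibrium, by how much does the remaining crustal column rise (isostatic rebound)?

Unloading: uplift u = e ρ_c/ρ_m = 0.7044 km × 2881/3292 = 0.616 km.

0.616 km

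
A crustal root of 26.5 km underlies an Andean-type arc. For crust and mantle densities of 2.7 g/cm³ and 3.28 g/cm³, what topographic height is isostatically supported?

Balancing pressure at the compensation depth: ρ_c h = (ρ_m − ρ_c) r.
h = r (ρ_m − ρ_c) / ρ_c = 26.5 km × (3.28 − 2.7) / 2.7 = 5.69 km.

5.69 km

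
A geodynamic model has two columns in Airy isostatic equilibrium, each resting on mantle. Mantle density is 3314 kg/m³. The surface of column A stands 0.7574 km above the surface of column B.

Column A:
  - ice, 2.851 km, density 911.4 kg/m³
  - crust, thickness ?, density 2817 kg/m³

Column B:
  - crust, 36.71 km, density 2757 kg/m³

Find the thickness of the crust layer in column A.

Take the compensation level at the base of the deeper column (depth z_c below the surface of column A) and equate Σ ρ_i t_i down to z_c; mantle fills any gap and the z_c terms cancel.
Column A: 2.851×911.4 + x×2817 + (z_c − 2.851 − x)×3314
Column B: 0.7574×0 + 36.71×2757 + (z_c − 0.7574 − 36.71)×3314
The z_c×3314 term appears on both sides and cancels. Collect the known terms of each column as K = Σ(ρt)_known − 3314 × (depth of known layers): K_A = 2598.4014 − 3314×2.851 = −6849.8126; K_B = 101209.47 − 3314×(0.7574 + 36.71) = −22957.4936.
Balance: K_A − x×(3314 − 2817) = K_B, so x = (K_A − K_B)/(3314 − 2817) = 16107.7/497 = 32.4 km.

32.4 km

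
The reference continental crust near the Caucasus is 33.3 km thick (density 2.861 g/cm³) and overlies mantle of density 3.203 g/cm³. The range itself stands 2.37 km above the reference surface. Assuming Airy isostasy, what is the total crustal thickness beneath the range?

55.5 km

Root depth r = h ρ_c / (ρ_m − ρ_c) = 2.37 km × 2.861 / 0.342 = 19.83 km.
Total thickness = T + h + r = 33.3 km + 2.37 km + 19.83 km = 55.5 km.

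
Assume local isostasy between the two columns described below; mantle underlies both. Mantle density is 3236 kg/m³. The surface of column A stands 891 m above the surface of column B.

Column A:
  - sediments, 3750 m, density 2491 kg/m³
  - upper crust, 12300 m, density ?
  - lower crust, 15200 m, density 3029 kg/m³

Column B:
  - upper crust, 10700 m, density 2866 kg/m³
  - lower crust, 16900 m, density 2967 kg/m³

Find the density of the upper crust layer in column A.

Take the compensation level at the base of the deeper column (depth z_c below the surface of column A) and equate Σ ρ_i t_i down to z_c; mantle fills any gap and the z_c terms cancel.
Column A: 3750×2491 + 12300×ρ + 15200×3029 + (z_c − 31250)×3236
Column B: 891×0 + 10700×2866 + 16900×2967 + (z_c − 891 − 27600)×3236
The z_c×3236 term appears on both sides and cancels. Collect the known terms of each column as K = Σ(ρt)_known − 3236 × (depth of known layers): K_A = 55382050 − 3236×31250 = −45742950; K_B = 80808500 − 3236×(891 + 27600) = −11388376.
Balance: K_A + 12300×ρ = K_B, so ρ = (K_B − K_A)/12300 = 34354600/12300 = 2790 kg/m³.

2790 kg/m³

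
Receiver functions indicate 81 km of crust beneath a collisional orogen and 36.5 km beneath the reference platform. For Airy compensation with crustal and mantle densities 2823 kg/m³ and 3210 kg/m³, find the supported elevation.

Excess crust Δ = 81 km − 36.5 km = 44.5 km, split between elevation h and root r with h + r = Δ.
Airy balance ρ_c h = (ρ_m − ρ_c) r gives r = h ρ_c/(ρ_m − ρ_c), so h (1 + ρ_c/(ρ_m − ρ_c)) = Δ, i.e. h = Δ (ρ_m − ρ_c)/ρ_m.
h = 44.5 km × 387/3210 = 5.36 km.

5.36 km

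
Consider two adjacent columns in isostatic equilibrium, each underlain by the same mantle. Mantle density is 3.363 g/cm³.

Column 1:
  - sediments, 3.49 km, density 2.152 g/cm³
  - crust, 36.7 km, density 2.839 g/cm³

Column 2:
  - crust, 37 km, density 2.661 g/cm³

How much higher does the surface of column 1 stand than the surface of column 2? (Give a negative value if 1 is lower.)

For any compensation level in the mantle, the mantle terms cancel and isostasy reduces to e = (Σt_1 − Σt_2) − (Σ(ρt)_1 − Σ(ρt)_2) / ρ_m.
Σt_1 = 40.19 km; Σt_2 = 37 km; Σ(ρt)_1 = 111.70178; Σ(ρt)_2 = 98.457 (in km·g/cm³).
e = (40.19 − 37) − (111.70178 − 98.457) / 3.363 = −0.748 km.

−0.748 km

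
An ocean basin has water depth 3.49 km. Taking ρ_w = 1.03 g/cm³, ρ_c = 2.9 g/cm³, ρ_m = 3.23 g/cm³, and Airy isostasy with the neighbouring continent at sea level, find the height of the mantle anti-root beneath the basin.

19.8 km

Equating mass per unit area of the two columns: replacing crust with seawater at the top is compensated by replacing crust with mantle at the base: d (ρ_c − ρ_w) = a (ρ_m − ρ_c).
a = d (ρ_c − ρ_w)/(ρ_m − ρ_c) = 3.49 km × 1.87/0.33 = 19.8 km.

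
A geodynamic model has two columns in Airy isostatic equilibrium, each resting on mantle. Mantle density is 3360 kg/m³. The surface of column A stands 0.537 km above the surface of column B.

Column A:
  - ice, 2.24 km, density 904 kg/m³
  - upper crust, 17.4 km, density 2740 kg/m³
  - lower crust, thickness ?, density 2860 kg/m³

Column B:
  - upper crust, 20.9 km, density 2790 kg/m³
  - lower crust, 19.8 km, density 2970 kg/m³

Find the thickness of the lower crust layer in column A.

Take the compensation level at the base of the deeper column (depth z_c below the surface of column A) and equate Σ ρ_i t_i down to z_c; mantle fills any gap and the z_c terms cancel.
Column A: 2.24×904 + 17.4×2740 + x×2860 + (z_c − 19.64 − x)×3360
Column B: 0.537×0 + 20.9×2790 + 19.8×2970 + (z_c − 0.537 − 40.7)×3360
The z_c×3360 term appears on both sides and cancels. Collect the known terms of each column as K = Σ(ρt)_known − 3360 × (depth of known layers): K_A = 49700.96 − 3360×19.64 = −16289.44; K_B = 117117 − 3360×(0.537 + 40.7) = −21439.32.
Balance: K_A − x×(3360 − 2860) = K_B, so x = (K_A − K_B)/(3360 − 2860) = 5149.88/500 = 10.3 km.

10.3 km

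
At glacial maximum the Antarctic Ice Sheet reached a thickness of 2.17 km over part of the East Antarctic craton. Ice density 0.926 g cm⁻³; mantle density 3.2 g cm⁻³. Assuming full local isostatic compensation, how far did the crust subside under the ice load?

For local isostatic compensation: the ice load ρ_ice t is balanced by mantle displaced below, ρ_m s.
s = t ρ_ice / ρ_m = 2.17 km × 0.926/3.2 = 0.628 km.

0.628 km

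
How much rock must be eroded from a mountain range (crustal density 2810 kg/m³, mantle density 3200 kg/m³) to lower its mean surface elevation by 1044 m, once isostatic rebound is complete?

Net drop Δ = e − u = e − e ρ_c/ρ_m = e (ρ_m − ρ_c)/ρ_m.
e = Δ ρ_m/(ρ_m − ρ_c) = 1044 m × 3200/390 = 8570 m.

8570 m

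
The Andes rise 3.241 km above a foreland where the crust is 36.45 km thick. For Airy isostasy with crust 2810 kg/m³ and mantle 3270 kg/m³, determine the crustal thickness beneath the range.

59.5 km

Root depth r = h ρ_c / (ρ_m − ρ_c) = 3.241 km × 2810 / 460 = 19.8 km.
Total thickness = T + h + r = 36.45 km + 3.241 km + 19.8 km = 59.5 km.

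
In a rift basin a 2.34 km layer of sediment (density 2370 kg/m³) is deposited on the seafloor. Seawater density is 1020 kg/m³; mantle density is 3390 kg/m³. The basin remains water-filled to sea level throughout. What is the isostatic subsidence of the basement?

Submarine loading: the sediment displaces seawater, and the subsidence is in turn flooded, so s (ρ_m − ρ_w) = t (ρ_sed − ρ_w).
s = 2.34 km × (2370 − 1020) / (3390 − 1020) = 1.33 km.

1.33 km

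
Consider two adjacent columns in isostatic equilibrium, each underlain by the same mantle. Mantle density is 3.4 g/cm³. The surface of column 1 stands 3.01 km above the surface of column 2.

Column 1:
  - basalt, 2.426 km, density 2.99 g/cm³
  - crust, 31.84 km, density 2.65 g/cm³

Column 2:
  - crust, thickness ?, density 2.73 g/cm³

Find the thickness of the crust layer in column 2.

Take the compensation level at the base of the deeper column (depth z_c below the surface of column 1) and equate Σ ρ_i t_i down to z_c; mantle fills any gap and the z_c terms cancel.
Column 1: 2.426×2.99 + 31.84×2.65 + (z_c − 34.266)×3.4
Column 2: 3.01×0 + x×2.73 + (z_c − 3.01 − 0 − x)×3.4
The z_c×3.4 term appears on both sides and cancels. Collect the known terms of each column as K = Σ(ρt)_known − 3.4 × (depth of known layers): K_1 = 91.62974 − 3.4×34.266 = −24.87466; K_2 = 0 − 3.4×(3.01 + 0) = −10.234.
Balance: K_1 = K_2 − x×(3.4 − 2.73), so x = (K_2 − K_1)/(3.4 − 2.73) = 14.6407/0.67 = 21.9 km.

21.9 km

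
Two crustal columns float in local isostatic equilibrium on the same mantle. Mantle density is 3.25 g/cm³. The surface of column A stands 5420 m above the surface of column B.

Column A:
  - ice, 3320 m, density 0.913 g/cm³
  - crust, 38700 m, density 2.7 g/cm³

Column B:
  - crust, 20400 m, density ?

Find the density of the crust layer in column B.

Take the compensation level at the base of the deeper column (depth z_c below the surface of column A) and equate Σ ρ_i t_i down to z_c; mantle fills any gap and the z_c terms cancel.
Column A: 3320×0.913 + 38700×2.7 + (z_c − 42020)×3.25
Column B: 5420×0 + 20400×ρ + (z_c − 5420 − 20400)×3.25
The z_c×3.25 term appears on both sides and cancels. Collect the known terms of each column as K = Σ(ρt)_known − 3.25 × (depth of known layers): K_A = 107521.16 − 3.25×42020 = −29043.84; K_B = 0 − 3.25×(5420 + 20400) = −83915.
Balance: K_A = K_B + 20400×ρ, so ρ = (K_A − K_B)/20400 = 54871.2/20400 = 2.69 g/cm³.

2.69 g/cm³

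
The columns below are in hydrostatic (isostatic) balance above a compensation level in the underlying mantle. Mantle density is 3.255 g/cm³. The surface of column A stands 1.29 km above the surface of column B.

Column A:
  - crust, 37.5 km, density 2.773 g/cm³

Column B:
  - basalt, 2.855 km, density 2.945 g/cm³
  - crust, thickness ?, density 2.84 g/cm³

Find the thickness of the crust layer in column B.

Take the compensation level at the base of the deeper column (depth z_c below the surface of column A) and equate Σ ρ_i t_i down to z_c; mantle fills any gap and the z_c terms cancel.
Column A: 37.5×2.773 + (z_c − 37.5)×3.255
Column B: 1.29×0 + 2.855×2.945 + x×2.84 + (z_c − 1.29 − 2.855 − x)×3.255
The z_c×3.255 term appears on both sides and cancels. Collect the known terms of each column as K = Σ(ρt)_known − 3.255 × (depth of known layers): K_A = 103.9875 − 3.255×37.5 = −18.075; K_B = 8.407975 − 3.255×(1.29 + 2.855) = −5.084.
Balance: K_A = K_B − x×(3.255 − 2.84), so x = (K_B − K_A)/(3.255 − 2.84) = 12.991/0.415 = 31.3 km.

31.3 km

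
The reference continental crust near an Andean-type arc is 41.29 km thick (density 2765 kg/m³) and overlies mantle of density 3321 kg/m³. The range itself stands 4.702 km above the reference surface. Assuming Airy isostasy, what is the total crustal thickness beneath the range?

Root depth r = h ρ_c / (ρ_m − ρ_c) = 4.702 km × 2765 / 556 = 23.38 km.
Total thickness = T + h + r = 41.29 km + 4.702 km + 23.38 km = 69.4 km.

69.4 km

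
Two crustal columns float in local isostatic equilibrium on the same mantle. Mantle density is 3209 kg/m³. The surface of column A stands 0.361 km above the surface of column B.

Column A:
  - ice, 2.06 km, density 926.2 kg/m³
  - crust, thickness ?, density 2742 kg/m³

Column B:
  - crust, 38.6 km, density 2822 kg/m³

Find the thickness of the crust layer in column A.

Take the compensation level at the base of the deeper column (depth z_c below the surface of column A) and equate Σ ρ_i t_i down to z_c; mantle fills any gap and the z_c terms cancel.
Column A: 2.06×926.2 + x×2742 + (z_c − 2.06 − x)×3209
Column B: 0.361×0 + 38.6×2822 + (z_c − 0.361 − 38.6)×3209
The z_c×3209 term appears on both sides and cancels. Collect the known terms of each column as K = Σ(ρt)_known − 3209 × (depth of known layers): K_A = 1907.972 − 3209×2.06 = −4702.568; K_B = 108929.2 − 3209×(0.361 + 38.6) = −16096.649.
Balance: K_A − x×(3209 − 2742) = K_B, so x = (K_A − K_B)/(3209 − 2742) = 11394.1/467 = 24.4 km.

24.4 km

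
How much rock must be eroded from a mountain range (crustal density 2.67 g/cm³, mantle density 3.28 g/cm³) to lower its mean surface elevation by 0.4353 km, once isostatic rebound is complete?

2.34 km

Net drop Δ = e − u = e − e ρ_c/ρ_m = e (ρ_m − ρ_c)/ρ_m.
e = Δ ρ_m/(ρ_m − ρ_c) = 0.4353 km × 3.28/0.61 = 2.34 km.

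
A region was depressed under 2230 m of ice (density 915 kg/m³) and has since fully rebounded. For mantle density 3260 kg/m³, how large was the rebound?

Removing the load lets mantle flow back in; uplift u satisfies ρ_ice t = ρ_m u.
u = t ρ_ice/ρ_m = 2230 m × 915/3260 = 626 m.

626 m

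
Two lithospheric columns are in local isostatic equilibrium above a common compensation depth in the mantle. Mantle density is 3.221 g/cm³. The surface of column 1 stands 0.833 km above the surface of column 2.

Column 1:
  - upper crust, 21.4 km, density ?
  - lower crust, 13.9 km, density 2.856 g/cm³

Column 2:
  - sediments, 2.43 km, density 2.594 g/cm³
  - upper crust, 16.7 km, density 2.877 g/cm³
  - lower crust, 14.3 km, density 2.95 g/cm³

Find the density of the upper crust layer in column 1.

Take the compensation level at the base of the deeper column (depth z_c below the surface of column 1) and equate Σ ρ_i t_i down to z_c; mantle fills any gap and the z_c terms cancel.
Column 1: 21.4×ρ + 13.9×2.856 + (z_c − 35.3)×3.221
Column 2: 0.833×0 + 2.43×2.594 + 16.7×2.877 + 14.3×2.95 + (z_c − 0.833 − 33.43)×3.221
The z_c×3.221 term appears on both sides and cancels. Collect the known terms of each column as K = Σ(ρt)_known − 3.221 × (depth of known layers): K_1 = 39.6984 − 3.221×35.3 = −74.0029; K_2 = 96.53432 − 3.221×(0.833 + 33.43) = −13.826803.
Balance: K_1 + 21.4×ρ = K_2, so ρ = (K_2 − K_1)/21.4 = 60.1761/21.4 = 2.81 g/cm³.

2.81 g/cm³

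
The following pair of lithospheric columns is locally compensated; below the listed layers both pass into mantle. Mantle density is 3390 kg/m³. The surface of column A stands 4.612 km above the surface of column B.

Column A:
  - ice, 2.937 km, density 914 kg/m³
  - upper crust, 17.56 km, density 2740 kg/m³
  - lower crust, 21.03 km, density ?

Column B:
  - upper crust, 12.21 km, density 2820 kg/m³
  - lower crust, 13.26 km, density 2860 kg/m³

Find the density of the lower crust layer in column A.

2870 kg/m³

Take the compensation level at the base of the deeper column (depth z_c below the surface of column A) and equate Σ ρ_i t_i down to z_c; mantle fills any gap and the z_c terms cancel.
Column A: 2.937×914 + 17.56×2740 + 21.03×ρ + (z_c − 41.527)×3390
Column B: 4.612×0 + 12.21×2820 + 13.26×2860 + (z_c − 4.612 − 25.47)×3390
The z_c×3390 term appears on both sides and cancels. Collect the known terms of each column as K = Σ(ρt)_known − 3390 × (depth of known layers): K_A = 50798.818 − 3390×41.527 = −89977.712; K_B = 72355.8 − 3390×(4.612 + 25.47) = −29622.18.
Balance: K_A + 21.03×ρ = K_B, so ρ = (K_B − K_A)/21.03 = 60355.5/21.03 = 2870 kg/m³.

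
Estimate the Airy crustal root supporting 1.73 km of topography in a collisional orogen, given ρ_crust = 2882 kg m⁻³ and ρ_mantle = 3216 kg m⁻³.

By Archimedes' principle applied to the lithosphere: the weight of the topography is balanced by the buoyancy of the root, ρ_c h = (ρ_m − ρ_c) r.
r = h · ρ_c / (ρ_m − ρ_c) = 1.73 km × 2882 / (3216 − 2882) = 14.9 km.

14.9 km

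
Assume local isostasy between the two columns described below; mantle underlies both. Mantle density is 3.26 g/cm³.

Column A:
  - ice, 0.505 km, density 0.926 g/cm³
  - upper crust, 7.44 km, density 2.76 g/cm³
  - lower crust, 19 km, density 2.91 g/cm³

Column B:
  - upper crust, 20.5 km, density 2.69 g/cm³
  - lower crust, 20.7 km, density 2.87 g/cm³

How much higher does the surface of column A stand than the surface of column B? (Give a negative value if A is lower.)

For any compensation level in the mantle, the mantle terms cancel and isostasy reduces to e = (Σt_A − Σt_B) − (Σ(ρt)_A − Σ(ρt)_B) / ρ_m.
Σt_A = 26.945 km; Σt_B = 41.2 km; Σ(ρt)_A = 76.29203; Σ(ρt)_B = 114.554 (in km·g/cm³).
e = (26.945 − 41.2) − (76.29203 − 114.554) / 3.26 = −2.52 km.

−2.52 km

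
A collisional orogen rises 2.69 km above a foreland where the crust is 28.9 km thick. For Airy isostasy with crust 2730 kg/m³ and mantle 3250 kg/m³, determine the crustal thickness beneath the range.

Root depth r = h ρ_c / (ρ_m − ρ_c) = 2.69 km × 2730 / 520 = 14.12 km.
Total thickness = T + h + r = 28.9 km + 2.69 km + 14.12 km = 45.7 km.

45.7 km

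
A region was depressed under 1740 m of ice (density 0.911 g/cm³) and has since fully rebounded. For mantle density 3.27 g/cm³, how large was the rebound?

Removing the load lets mantle flow back in; uplift u satisfies ρ_ice t = ρ_m u.
u = t ρ_ice/ρ_m = 1740 m × 0.911/3.27 = 485 m.

485 m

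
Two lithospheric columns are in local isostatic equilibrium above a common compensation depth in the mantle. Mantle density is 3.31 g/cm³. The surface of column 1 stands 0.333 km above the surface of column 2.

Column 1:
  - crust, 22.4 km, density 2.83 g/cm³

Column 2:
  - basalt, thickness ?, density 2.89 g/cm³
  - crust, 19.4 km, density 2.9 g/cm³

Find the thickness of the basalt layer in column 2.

Take the compensation level at the base of the deeper column (depth z_c below the surface of column 1) and equate Σ ρ_i t_i down to z_c; mantle fills any gap and the z_c terms cancel.
Column 1: 22.4×2.83 + (z_c − 22.4)×3.31
Column 2: 0.333×0 + x×2.89 + 19.4×2.9 + (z_c − 0.333 − 19.4 − x)×3.31
The z_c×3.31 term appears on both sides and cancels. Collect the known terms of each column as K = Σ(ρt)_known − 3.31 × (depth of known layers): K_1 = 63.392 − 3.31×22.4 = −10.752; K_2 = 56.26 − 3.31×(0.333 + 19.4) = −9.05623.
Balance: K_1 = K_2 − x×(3.31 − 2.89), so x = (K_2 − K_1)/(3.31 − 2.89) = 1.69577/0.42 = 4.04 km.

4.04 km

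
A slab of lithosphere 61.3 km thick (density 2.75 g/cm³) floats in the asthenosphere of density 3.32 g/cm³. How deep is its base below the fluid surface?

Draft d = t ρ_obj/ρ_fluid = 61.3 km × 2.75/3.32 = 50.8 km.

50.8 km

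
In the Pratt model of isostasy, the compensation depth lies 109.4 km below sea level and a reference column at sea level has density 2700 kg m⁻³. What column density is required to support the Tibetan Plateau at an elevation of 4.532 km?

2590 kg m⁻³

Pratt balance: ρ_ref D = ρ (D + h).
ρ = ρ_ref D/(D + h) = 2700 × 109.4 km/(109.4 km + 4.532 km) = 2590 kg m⁻³.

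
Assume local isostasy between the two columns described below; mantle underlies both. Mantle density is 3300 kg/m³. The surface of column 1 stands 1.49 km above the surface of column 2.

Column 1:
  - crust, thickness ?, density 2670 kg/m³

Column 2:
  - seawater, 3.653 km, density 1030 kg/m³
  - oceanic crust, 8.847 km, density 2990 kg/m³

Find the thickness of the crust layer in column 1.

Take the compensation level at the base of the deeper column (depth z_c below the surface of column 1) and equate Σ ρ_i t_i down to z_c; mantle fills any gap and the z_c terms cancel.
Column 1: x×2670 + (z_c − 0 − x)×3300
Column 2: 1.49×0 + 3.653×1030 + 8.847×2990 + (z_c − 1.49 − 12.5)×3300
The z_c×3300 term appears on both sides and cancels. Collect the known terms of each column as K = Σ(ρt)_known − 3300 × (depth of known layers): K_1 = 0 − 3300×0 = 0; K_2 = 30215.12 − 3300×(1.49 + 12.5) = −15951.88.
Balance: K_1 − x×(3300 − 2670) = K_2, so x = (K_1 − K_2)/(3300 − 2670) = 15951.9/630 = 25.3 km.

25.3 km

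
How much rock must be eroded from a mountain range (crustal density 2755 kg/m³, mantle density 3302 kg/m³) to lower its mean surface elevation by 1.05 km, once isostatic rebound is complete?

6.34 km

Net drop Δ = e − u = e − e ρ_c/ρ_m = e (ρ_m − ρ_c)/ρ_m.
e = Δ ρ_m/(ρ_m − ρ_c) = 1.05 km × 3302/547 = 6.34 km.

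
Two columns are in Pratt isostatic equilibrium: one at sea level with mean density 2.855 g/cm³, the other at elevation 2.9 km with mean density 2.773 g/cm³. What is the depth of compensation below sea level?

ρ_ref D = ρ (D + h) → D (ρ_ref − ρ) = ρ h.
D = ρ h/(ρ_ref − ρ) = 2.773 × 2.9 km/(2.855 − 2.773) = 98.1 km.

98.1 km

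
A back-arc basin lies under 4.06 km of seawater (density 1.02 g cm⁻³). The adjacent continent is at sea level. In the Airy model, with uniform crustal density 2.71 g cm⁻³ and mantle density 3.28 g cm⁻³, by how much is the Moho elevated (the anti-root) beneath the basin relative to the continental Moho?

Balancing pressure at the compensation depth: replacing crust with seawater at the top is compensated by replacing crust with mantle at the base: d (ρ_c − ρ_w) = a (ρ_m − ρ_c).
a = d (ρ_c − ρ_w)/(ρ_m − ρ_c) = 4.06 km × 1.69/0.57 = 12 km.

12 km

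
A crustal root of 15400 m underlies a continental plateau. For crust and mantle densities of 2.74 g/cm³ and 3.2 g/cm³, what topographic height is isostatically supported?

2590 m

Equating mass per unit area of the two columns: ρ_c h = (ρ_m − ρ_c) r.
h = r (ρ_m − ρ_c) / ρ_c = 15400 m × (3.2 − 2.74) / 2.74 = 2590 m.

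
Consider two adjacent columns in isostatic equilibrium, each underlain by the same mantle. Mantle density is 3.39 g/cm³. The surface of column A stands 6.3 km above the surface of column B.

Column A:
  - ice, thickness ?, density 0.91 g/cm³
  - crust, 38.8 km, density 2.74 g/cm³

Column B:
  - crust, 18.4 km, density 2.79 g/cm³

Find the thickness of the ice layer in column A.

2.89 km

Take the compensation level at the base of the deeper column (depth z_c below the surface of column A) and equate Σ ρ_i t_i down to z_c; mantle fills any gap and the z_c terms cancel.
Column A: x×0.91 + 38.8×2.74 + (z_c − 38.8 − x)×3.39
Column B: 6.3×0 + 18.4×2.79 + (z_c − 6.3 − 18.4)×3.39
The z_c×3.39 term appears on both sides and cancels. Collect the known terms of each column as K = Σ(ρt)_known − 3.39 × (depth of known layers): K_A = 106.312 − 3.39×38.8 = −25.22; K_B = 51.336 − 3.39×(6.3 + 18.4) = −32.397.
Balance: K_A − x×(3.39 − 0.91) = K_B, so x = (K_A − K_B)/(3.39 − 0.91) = 7.177/2.48 = 2.89 km.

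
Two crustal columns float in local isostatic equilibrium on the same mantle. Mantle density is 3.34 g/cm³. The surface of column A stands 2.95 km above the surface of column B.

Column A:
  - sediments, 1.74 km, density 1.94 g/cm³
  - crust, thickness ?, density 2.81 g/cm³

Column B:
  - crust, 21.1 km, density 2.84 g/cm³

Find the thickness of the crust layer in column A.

Take the compensation level at the base of the deeper column (depth z_c below the surface of column A) and equate Σ ρ_i t_i down to z_c; mantle fills any gap and the z_c terms cancel.
Column A: 1.74×1.94 + x×2.81 + (z_c − 1.74 − x)×3.34
Column B: 2.95×0 + 21.1×2.84 + (z_c − 2.95 − 21.1)×3.34
The z_c×3.34 term appears on both sides and cancels. Collect the known terms of each column as K = Σ(ρt)_known − 3.34 × (depth of known layers): K_A = 3.3756 − 3.34×1.74 = −2.436; K_B = 59.924 − 3.34×(2.95 + 21.1) = −20.403.
Balance: K_A − x×(3.34 − 2.81) = K_B, so x = (K_A − K_B)/(3.34 − 2.81) = 17.967/0.53 = 33.9 km.

33.9 km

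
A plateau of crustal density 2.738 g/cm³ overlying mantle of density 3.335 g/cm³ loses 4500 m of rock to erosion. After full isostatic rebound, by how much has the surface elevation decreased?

806 m

Rebound u = e ρ_c/ρ_m = 4500 m × 2.738/3.335 = 3694 m.
Net surface drop = e − u = 4500 m − 3694 m = e (ρ_m − ρ_c)/ρ_m = 806 m.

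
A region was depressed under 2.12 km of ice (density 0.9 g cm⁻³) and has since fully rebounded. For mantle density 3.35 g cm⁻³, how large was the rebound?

0.57 km

Removing the load lets mantle flow back in; uplift u satisfies ρ_ice t = ρ_m u.
u = t ρ_ice/ρ_m = 2.12 km × 0.9/3.35 = 0.57 km.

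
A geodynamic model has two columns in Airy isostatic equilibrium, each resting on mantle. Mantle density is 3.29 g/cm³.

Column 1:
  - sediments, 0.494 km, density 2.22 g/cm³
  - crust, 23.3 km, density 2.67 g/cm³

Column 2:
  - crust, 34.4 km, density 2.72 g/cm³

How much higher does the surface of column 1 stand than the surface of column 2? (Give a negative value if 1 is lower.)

For any compensation level in the mantle, the mantle terms cancel and isostasy reduces to e = (Σt_1 − Σt_2) − (Σ(ρt)_1 − Σ(ρt)_2) / ρ_m.
Σt_1 = 23.794 km; Σt_2 = 34.4 km; Σ(ρt)_1 = 63.30768; Σ(ρt)_2 = 93.568 (in km·g/cm³).
e = (23.794 − 34.4) − (63.30768 − 93.568) / 3.29 = −1.41 km.

−1.41 km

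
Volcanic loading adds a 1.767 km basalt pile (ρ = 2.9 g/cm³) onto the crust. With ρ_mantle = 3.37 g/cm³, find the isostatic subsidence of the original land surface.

Subaerial loading: s = t ρ_load / ρ_m.
s = 1.767 km × 2.9/3.37 = 1.52 km.

1.52 km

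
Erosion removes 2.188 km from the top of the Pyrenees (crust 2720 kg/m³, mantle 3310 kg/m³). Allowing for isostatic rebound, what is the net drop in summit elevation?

Rebound u = e ρ_c/ρ_m = 2.188 km × 2720/3310 = 1.798 km.
Net surface drop = e − u = 2.188 km − 1.798 km = e (ρ_m − ρ_c)/ρ_m = 0.39 km.

0.39 km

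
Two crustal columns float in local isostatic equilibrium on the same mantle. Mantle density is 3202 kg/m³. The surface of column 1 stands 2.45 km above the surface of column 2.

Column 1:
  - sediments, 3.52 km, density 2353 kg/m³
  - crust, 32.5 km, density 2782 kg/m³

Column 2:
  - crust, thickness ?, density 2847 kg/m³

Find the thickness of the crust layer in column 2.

24.8 km

Take the compensation level at the base of the deeper column (depth z_c below the surface of column 1) and equate Σ ρ_i t_i down to z_c; mantle fills any gap and the z_c terms cancel.
Column 1: 3.52×2353 + 32.5×2782 + (z_c − 36.02)×3202
Column 2: 2.45×0 + x×2847 + (z_c − 2.45 − 0 − x)×3202
The z_c×3202 term appears on both sides and cancels. Collect the known terms of each column as K = Σ(ρt)_known − 3202 × (depth of known layers): K_1 = 98697.56 − 3202×36.02 = −16638.48; K_2 = 0 − 3202×(2.45 + 0) = −7844.9.
Balance: K_1 = K_2 − x×(3202 − 2847), so x = (K_2 − K_1)/(3202 − 2847) = 8793.58/355 = 24.8 km.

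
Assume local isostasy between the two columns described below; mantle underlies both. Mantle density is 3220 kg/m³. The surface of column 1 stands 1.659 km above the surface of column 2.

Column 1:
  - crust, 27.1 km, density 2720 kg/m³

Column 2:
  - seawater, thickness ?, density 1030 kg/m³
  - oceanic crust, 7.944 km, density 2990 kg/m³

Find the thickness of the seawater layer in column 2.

2.91 km

Take the compensation level at the base of the deeper column (depth z_c below the surface of column 1) and equate Σ ρ_i t_i down to z_c; mantle fills any gap and the z_c terms cancel.
Column 1: 27.1×2720 + (z_c − 27.1)×3220
Column 2: 1.659×0 + x×1030 + 7.944×2990 + (z_c − 1.659 − 7.944 − x)×3220
The z_c×3220 term appears on both sides and cancels. Collect the known terms of each column as K = Σ(ρt)_known − 3220 × (depth of known layers): K_1 = 73712 − 3220×27.1 = −13550; K_2 = 23752.56 − 3220×(1.659 + 7.944) = −7169.1.
Balance: K_1 = K_2 − x×(3220 − 1030), so x = (K_2 − K_1)/(3220 − 1030) = 6380.9/2190 = 2.91 km.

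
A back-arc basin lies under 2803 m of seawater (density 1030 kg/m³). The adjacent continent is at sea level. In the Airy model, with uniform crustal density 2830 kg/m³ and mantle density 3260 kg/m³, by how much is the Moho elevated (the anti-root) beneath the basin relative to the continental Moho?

11700 m

In Airy isostatic equilibrium: replacing crust with seawater at the top is compensated by replacing crust with mantle at the base: d (ρ_c − ρ_w) = a (ρ_m − ρ_c).
a = d (ρ_c − ρ_w)/(ρ_m − ρ_c) = 2803 m × 1800/430 = 11700 m.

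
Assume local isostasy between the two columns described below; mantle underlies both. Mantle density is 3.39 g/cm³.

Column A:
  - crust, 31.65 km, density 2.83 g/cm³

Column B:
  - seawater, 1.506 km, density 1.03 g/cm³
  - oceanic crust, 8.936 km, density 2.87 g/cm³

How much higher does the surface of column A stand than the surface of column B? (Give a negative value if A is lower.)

For any compensation level in the mantle, the mantle terms cancel and isostasy reduces to e = (Σt_A − Σt_B) − (Σ(ρt)_A − Σ(ρt)_B) / ρ_m.
Σt_A = 31.65 km; Σt_B = 10.442 km; Σ(ρt)_A = 89.5695; Σ(ρt)_B = 27.1975 (in km·g/cm³).
e = (31.65 − 10.442) − (89.5695 − 27.1975) / 3.39 = 2.81 km.

2.81 km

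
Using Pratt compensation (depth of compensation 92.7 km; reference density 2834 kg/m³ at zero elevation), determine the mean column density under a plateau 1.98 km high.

2770 kg/m³

Pratt balance: ρ_ref D = ρ (D + h).
ρ = ρ_ref D/(D + h) = 2834 × 92.7 km/(92.7 km + 1.98 km) = 2770 kg/m³.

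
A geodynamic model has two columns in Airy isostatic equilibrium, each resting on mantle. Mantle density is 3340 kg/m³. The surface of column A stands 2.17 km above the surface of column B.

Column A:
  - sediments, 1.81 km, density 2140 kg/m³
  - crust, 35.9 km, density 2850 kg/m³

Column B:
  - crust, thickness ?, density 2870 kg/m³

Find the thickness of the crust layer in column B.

26.6 km

Take the compensation level at the base of the deeper column (depth z_c below the surface of column A) and equate Σ ρ_i t_i down to z_c; mantle fills any gap and the z_c terms cancel.
Column A: 1.81×2140 + 35.9×2850 + (z_c − 37.71)×3340
Column B: 2.17×0 + x×2870 + (z_c − 2.17 − 0 − x)×3340
The z_c×3340 term appears on both sides and cancels. Collect the known terms of each column as K = Σ(ρt)_known − 3340 × (depth of known layers): K_A = 106188.4 − 3340×37.71 = −19763; K_B = 0 − 3340×(2.17 + 0) = −7247.8.
Balance: K_A = K_B − x×(3340 − 2870), so x = (K_B − K_A)/(3340 − 2870) = 12515.2/470 = 26.6 km.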